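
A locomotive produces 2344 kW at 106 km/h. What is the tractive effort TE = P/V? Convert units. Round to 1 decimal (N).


Convert: P = 2344 kW = 2344000 W
V = 106 / 3.6 = 29.4444 m/s
TE = 2344000 / 29.4444
TE = 79607.5 N

79607.5


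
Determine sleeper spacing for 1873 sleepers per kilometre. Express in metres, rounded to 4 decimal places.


Spacing = 1000 m / number of sleepers
Spacing = 1000 / 1873
Spacing = 0.5339 m

0.5339


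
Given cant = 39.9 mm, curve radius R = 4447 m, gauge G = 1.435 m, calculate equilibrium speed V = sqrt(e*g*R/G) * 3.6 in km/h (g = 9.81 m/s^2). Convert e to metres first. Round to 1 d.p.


Convert cant: e = 39.9 mm = 0.0399 m
V_ms = sqrt(0.0399 * 9.81 * 4447 / 1.435)
V_ms = sqrt(1212.989751) = 34.828 m/s
V = 34.828 * 3.6 = 125.4 km/h

125.4


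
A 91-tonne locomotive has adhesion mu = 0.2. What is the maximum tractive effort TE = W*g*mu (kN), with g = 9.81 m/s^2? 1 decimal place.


TE_max = W * g * mu
TE_max = 91 * 9.81 * 0.2
TE_max = 892.71 * 0.2
TE_max = 178.5 kN

178.5


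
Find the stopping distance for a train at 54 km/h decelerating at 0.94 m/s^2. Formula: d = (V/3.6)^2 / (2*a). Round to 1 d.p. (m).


Convert speed: V = 54 / 3.6 = 15.0 m/s
V^2 = 225.0
d = 225.0 / (2 * 0.94)
d = 225.0 / 1.88
d = 119.7 m

119.7


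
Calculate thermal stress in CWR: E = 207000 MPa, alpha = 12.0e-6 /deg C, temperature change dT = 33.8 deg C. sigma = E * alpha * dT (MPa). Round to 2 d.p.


sigma = E * alpha * dT
sigma = 207000 * 12.0e-6 * 33.8
sigma = 2.484 * 33.8
sigma = 83.96 MPa

83.96


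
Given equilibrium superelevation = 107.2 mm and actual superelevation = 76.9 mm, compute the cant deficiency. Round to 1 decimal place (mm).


Cant deficiency = equilibrium cant - actual cant
CD = 107.2 - 76.9
CD = 30.3 mm

30.3


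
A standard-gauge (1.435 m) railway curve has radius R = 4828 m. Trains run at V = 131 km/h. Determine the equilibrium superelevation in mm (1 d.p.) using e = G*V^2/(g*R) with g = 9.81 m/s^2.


Convert speed: V = 131 / 3.6 = 36.3889 m/s
Apply formula: e = 1.435 * 36.3889^2 / (9.81 * 4828)
e = 1.435 * 1324.1512 / 47362.68
e = 0.040119 m = 40.1 mm

40.1


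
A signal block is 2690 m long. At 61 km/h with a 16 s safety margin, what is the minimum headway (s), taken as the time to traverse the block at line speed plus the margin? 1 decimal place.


V = 61 / 3.6 = 16.9444 m/s
Block traversal time = 2690 / 16.9444 = 158.7541 s
Headway = 158.7541 + 16
Headway = 174.8 s

174.8


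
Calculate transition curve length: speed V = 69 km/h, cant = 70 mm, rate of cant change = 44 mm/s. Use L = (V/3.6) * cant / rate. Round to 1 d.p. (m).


Convert speed: V = 69 / 3.6 = 19.1667 m/s
L = 19.1667 * 70 / 44
L = 1341.6667 / 44
L = 30.5 m

30.5


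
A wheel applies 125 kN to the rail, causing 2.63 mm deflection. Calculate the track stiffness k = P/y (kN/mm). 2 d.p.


Track stiffness k = P / y
k = 125 / 2.63
k = 47.53 kN/mm

47.53


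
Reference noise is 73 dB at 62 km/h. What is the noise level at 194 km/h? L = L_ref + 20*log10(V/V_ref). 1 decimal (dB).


V/V_ref = 194 / 62 = 3.129032
log10(3.129032) = 0.49541
20 * 0.49541 = 9.9082
L = 73 + 9.9082 = 82.9 dB

82.9


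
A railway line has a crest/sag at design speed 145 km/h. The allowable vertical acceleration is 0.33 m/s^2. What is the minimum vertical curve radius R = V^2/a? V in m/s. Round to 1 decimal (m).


Convert speed: V = 145 / 3.6 = 40.2778 m/s
V^2 = 1622.2994 m^2/s^2
R_v = 1622.2994 / 0.33
R_v = 4916.1 m

4916.1


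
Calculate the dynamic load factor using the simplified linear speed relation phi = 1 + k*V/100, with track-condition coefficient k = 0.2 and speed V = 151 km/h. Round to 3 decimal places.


phi = 1 + k * V / 100
phi = 1 + 0.2 * 151 / 100
phi = 1 + 0.302
phi = 1.302

1.302


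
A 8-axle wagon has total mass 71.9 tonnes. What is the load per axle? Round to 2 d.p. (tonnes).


Load per axle = total weight / number of axles
Load = 71.9 / 8
Load = 8.99 tonnes

8.99


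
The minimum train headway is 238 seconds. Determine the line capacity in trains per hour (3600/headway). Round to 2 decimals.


Capacity = 3600 / headway
Capacity = 3600 / 238
Capacity = 15.13 trains/hour

15.13


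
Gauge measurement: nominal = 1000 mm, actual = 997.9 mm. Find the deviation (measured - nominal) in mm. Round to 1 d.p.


Deviation = measured - nominal
Deviation = 997.9 - 1000
Deviation = -2.1 mm

-2.1


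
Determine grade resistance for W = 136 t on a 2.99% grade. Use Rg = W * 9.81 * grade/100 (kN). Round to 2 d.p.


Rg = W * 9.81 * grade / 100
Rg = 136 * 9.81 * 2.99 / 100
Rg = 1334.16 * 0.0299
Rg = 39.89 kN

39.89


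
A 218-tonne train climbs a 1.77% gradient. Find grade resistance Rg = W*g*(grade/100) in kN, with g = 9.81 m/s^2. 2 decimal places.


Rg = W * 9.81 * grade / 100
Rg = 218 * 9.81 * 1.77 / 100
Rg = 2138.58 * 0.0177
Rg = 37.85 kN

37.85


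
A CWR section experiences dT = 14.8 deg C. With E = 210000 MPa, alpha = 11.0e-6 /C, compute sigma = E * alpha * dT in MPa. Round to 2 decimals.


sigma = E * alpha * dT
sigma = 210000 * 11.0e-6 * 14.8
sigma = 2.31 * 14.8
sigma = 34.19 MPa

34.19


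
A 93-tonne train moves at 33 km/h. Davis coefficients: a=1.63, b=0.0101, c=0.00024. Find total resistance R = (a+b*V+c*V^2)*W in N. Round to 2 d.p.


b*V = 0.0101 * 33 = 0.3333
c*V^2 = 0.00024 * 1089 = 0.26136
R_per_t = 1.63 + 0.3333 + 0.26136 = 2.22466 N/t
R_total = 2.22466 * 93 = 206.89 N

206.89


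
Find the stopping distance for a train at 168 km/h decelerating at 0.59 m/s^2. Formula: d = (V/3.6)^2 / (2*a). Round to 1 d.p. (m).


Convert speed: V = 168 / 3.6 = 46.6667 m/s
V^2 = 2177.7778
d = 2177.7778 / (2 * 0.59)
d = 2177.7778 / 1.18
d = 1845.6 m

1845.6


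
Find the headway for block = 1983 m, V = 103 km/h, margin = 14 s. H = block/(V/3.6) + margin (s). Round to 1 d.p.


V = 103 / 3.6 = 28.6111 m/s
Block traversal time = 1983 / 28.6111 = 69.3087 s
Headway = 69.3087 + 14
Headway = 83.3 s

83.3


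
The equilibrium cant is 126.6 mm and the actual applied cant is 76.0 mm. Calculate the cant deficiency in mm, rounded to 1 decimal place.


Cant deficiency = equilibrium cant - actual cant
CD = 126.6 - 76.0
CD = 50.6 mm

50.6


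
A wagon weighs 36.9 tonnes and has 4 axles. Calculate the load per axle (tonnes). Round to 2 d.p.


Load per axle = total weight / number of axles
Load = 36.9 / 4
Load = 9.23 tonnes

9.23


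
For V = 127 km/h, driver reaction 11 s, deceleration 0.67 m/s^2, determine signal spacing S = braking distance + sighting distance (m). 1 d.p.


V = 127 / 3.6 = 35.2778 m/s
Braking distance = 35.2778^2 / (2*0.67) = 928.7475 m
Sighting distance = 35.2778 * 11 = 388.0556 m
S = 928.7475 + 388.0556 = 1316.8 m

1316.8


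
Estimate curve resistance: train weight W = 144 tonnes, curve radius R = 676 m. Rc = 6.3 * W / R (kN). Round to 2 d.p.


Rc = 6.3 * W / R
Rc = 6.3 * 144 / 676
Rc = 907.2 / 676
Rc = 1.34 kN

1.34


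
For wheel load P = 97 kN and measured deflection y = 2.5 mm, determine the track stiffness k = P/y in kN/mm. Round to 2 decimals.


Track stiffness k = P / y
k = 97 / 2.5
k = 38.80 kN/mm

38.80


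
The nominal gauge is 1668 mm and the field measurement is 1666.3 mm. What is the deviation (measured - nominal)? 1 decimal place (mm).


Deviation = measured - nominal
Deviation = 1666.3 - 1668
Deviation = -1.7 mm

-1.7


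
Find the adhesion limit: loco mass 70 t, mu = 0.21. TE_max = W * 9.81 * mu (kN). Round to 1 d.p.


TE_max = W * g * mu
TE_max = 70 * 9.81 * 0.21
TE_max = 686.7 * 0.21
TE_max = 144.2 kN

144.2


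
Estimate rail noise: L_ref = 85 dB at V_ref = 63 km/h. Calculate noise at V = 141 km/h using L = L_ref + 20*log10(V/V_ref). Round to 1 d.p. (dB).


V/V_ref = 141 / 63 = 2.238095
log10(2.238095) = 0.349879
20 * 0.349879 = 6.9976
L = 85 + 6.9976 = 92.0 dB

92.0


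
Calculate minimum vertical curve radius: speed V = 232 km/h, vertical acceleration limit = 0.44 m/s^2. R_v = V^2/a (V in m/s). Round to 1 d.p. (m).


Convert speed: V = 232 / 3.6 = 64.4444 m/s
V^2 = 4153.0864 m^2/s^2
R_v = 4153.0864 / 0.44
R_v = 9438.8 m

9438.8


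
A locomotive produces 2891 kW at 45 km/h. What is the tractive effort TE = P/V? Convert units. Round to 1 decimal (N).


Convert: P = 2891 kW = 2891000 W
V = 45 / 3.6 = 12.5 m/s
TE = 2891000 / 12.5
TE = 231280.0 N

231280.0


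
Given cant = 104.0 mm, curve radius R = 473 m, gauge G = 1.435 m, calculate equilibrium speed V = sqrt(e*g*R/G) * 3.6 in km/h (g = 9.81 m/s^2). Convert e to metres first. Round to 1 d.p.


Convert cant: e = 104.0 mm = 0.1040 m
V_ms = sqrt(0.1040 * 9.81 * 473 / 1.435)
V_ms = sqrt(336.288167) = 18.3382 m/s
V = 18.3382 * 3.6 = 66.0 km/h

66.0


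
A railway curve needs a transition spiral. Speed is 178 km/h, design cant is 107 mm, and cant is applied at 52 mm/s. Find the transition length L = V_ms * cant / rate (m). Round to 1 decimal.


Convert speed: V = 178 / 3.6 = 49.4444 m/s
L = 49.4444 * 107 / 52
L = 5290.5556 / 52
L = 101.7 m

101.7


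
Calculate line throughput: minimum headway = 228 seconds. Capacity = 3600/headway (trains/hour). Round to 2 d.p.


Capacity = 3600 / headway
Capacity = 3600 / 228
Capacity = 15.79 trains/hour

15.79


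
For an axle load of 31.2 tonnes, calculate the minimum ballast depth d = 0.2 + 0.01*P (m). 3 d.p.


d = 0.2 + 0.01 * 31.2
d = 0.2 + 0.312
d = 0.512 m

0.512


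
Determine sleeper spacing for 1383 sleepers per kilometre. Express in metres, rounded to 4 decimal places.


Spacing = 1000 m / number of sleepers
Spacing = 1000 / 1383
Spacing = 0.7231 m

0.7231


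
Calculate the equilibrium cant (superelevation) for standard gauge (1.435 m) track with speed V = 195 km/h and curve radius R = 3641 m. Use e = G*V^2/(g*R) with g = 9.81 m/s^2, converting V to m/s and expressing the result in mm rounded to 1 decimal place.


Convert speed: V = 195 / 3.6 = 54.1667 m/s
Apply formula: e = 1.435 * 54.1667^2 / (9.81 * 3641)
e = 1.435 * 2934.0278 / 35718.21
e = 0.117876 m = 117.9 mm

117.9


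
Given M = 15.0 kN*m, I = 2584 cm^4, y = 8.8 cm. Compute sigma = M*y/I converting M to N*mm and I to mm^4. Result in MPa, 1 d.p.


Convert units:
M = 15.0 kN*m = 15000000 N*mm
y = 8.8 cm = 88 mm
I = 2584 cm^4 = 25840000 mm^4
sigma = 15000000 * 88 / 25840000
sigma = 51.1 MPa

51.1


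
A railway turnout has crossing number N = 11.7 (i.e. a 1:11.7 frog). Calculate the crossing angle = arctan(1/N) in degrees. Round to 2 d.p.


1/N = 1/11.7 = 0.08547
angle = arctan(0.08547) = 0.085263 rad
angle = 0.085263 * 180/pi = 4.89 degrees

4.89


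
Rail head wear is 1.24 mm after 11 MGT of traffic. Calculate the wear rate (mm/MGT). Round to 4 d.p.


Wear rate = total wear / cumulative tonnage
Rate = 1.24 / 11
Rate = 0.1127 mm/MGT

0.1127


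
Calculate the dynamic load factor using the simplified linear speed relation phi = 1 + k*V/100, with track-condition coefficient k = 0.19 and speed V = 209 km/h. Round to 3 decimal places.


phi = 1 + k * V / 100
phi = 1 + 0.19 * 209 / 100
phi = 1 + 0.3971
phi = 1.397

1.397


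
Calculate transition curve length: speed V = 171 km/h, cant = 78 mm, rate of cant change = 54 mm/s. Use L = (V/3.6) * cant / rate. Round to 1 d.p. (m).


Convert speed: V = 171 / 3.6 = 47.5 m/s
L = 47.5 * 78 / 54
L = 3705.0 / 54
L = 68.6 m

68.6


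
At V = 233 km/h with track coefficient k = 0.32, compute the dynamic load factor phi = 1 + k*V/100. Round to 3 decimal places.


phi = 1 + k * V / 100
phi = 1 + 0.32 * 233 / 100
phi = 1 + 0.7456
phi = 1.746

1.746


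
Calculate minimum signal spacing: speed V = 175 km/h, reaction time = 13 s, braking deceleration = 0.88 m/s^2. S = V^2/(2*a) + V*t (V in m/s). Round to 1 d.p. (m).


V = 175 / 3.6 = 48.6111 m/s
Braking distance = 48.6111^2 / (2*0.88) = 1342.6364 m
Sighting distance = 48.6111 * 13 = 631.9444 m
S = 1342.6364 + 631.9444 = 1974.6 m

1974.6


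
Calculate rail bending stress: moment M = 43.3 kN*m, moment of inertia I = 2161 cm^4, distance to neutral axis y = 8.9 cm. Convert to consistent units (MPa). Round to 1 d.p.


Convert units:
M = 43.3 kN*m = 43300000 N*mm
y = 8.9 cm = 89 mm
I = 2161 cm^4 = 21610000 mm^4
sigma = 43300000 * 89 / 21610000
sigma = 178.3 MPa

178.3


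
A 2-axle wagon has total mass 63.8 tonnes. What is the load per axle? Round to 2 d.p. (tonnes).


Load per axle = total weight / number of axles
Load = 63.8 / 2
Load = 31.90 tonnes

31.90


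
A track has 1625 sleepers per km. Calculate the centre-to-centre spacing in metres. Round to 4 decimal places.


Spacing = 1000 m / number of sleepers
Spacing = 1000 / 1625
Spacing = 0.6154 m

0.6154


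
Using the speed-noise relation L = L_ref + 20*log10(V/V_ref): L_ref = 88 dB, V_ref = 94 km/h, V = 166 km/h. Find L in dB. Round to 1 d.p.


V/V_ref = 166 / 94 = 1.765957
log10(1.765957) = 0.24698
20 * 0.24698 = 4.9396
L = 88 + 4.9396 = 92.9 dB

92.9


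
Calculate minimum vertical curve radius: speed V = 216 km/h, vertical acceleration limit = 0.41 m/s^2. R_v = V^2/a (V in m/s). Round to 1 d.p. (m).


Convert speed: V = 216 / 3.6 = 60.0 m/s
V^2 = 3600.0 m^2/s^2
R_v = 3600.0 / 0.41
R_v = 8780.5 m

8780.5


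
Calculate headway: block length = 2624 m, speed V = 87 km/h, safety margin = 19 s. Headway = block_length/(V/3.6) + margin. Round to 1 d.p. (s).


V = 87 / 3.6 = 24.1667 m/s
Block traversal time = 2624 / 24.1667 = 108.5793 s
Headway = 108.5793 + 19
Headway = 127.6 s

127.6


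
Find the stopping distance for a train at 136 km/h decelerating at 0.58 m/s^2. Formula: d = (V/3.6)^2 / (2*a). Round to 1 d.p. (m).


Convert speed: V = 136 / 3.6 = 37.7778 m/s
V^2 = 1427.1605
d = 1427.1605 / (2 * 0.58)
d = 1427.1605 / 1.16
d = 1230.3 m

1230.3


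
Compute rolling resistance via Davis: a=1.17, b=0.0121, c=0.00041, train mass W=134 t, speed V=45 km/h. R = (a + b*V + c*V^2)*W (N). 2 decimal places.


b*V = 0.0121 * 45 = 0.5445
c*V^2 = 0.00041 * 2025 = 0.83025
R_per_t = 1.17 + 0.5445 + 0.83025 = 2.54475 N/t
R_total = 2.54475 * 134 = 341.00 N

341.00


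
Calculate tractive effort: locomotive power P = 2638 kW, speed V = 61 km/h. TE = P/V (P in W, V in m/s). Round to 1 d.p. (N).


Convert: P = 2638 kW = 2638000 W
V = 61 / 3.6 = 16.9444 m/s
TE = 2638000 / 16.9444
TE = 155685.2 N

155685.2


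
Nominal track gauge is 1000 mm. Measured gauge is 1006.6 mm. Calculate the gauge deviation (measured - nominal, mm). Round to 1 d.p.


Deviation = measured - nominal
Deviation = 1006.6 - 1000
Deviation = 6.6 mm

6.6


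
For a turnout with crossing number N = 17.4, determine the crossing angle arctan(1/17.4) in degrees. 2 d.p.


1/N = 1/17.4 = 0.057471
angle = arctan(0.057471) = 0.057408 rad
angle = 0.057408 * 180/pi = 3.29 degrees

3.29


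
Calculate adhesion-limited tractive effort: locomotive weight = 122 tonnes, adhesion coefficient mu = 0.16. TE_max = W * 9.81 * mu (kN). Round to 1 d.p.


TE_max = W * g * mu
TE_max = 122 * 9.81 * 0.16
TE_max = 1196.82 * 0.16
TE_max = 191.5 kN

191.5


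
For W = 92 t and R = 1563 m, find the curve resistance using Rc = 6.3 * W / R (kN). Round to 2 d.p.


Rc = 6.3 * W / R
Rc = 6.3 * 92 / 1563
Rc = 579.6 / 1563
Rc = 0.37 kN

0.37


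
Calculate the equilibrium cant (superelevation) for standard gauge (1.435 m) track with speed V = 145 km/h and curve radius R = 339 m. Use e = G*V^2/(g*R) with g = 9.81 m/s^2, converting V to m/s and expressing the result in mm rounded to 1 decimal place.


Convert speed: V = 145 / 3.6 = 40.2778 m/s
Apply formula: e = 1.435 * 40.2778^2 / (9.81 * 339)
e = 1.435 * 1622.2994 / 3325.59
e = 0.700026 m = 700.0 mm

700.0


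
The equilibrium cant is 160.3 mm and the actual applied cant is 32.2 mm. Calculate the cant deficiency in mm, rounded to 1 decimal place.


Cant deficiency = equilibrium cant - actual cant
CD = 160.3 - 32.2
CD = 128.1 mm

128.1


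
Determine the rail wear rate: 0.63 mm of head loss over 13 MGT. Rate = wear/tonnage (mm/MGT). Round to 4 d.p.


Wear rate = total wear / cumulative tonnage
Rate = 0.63 / 13
Rate = 0.0485 mm/MGT

0.0485


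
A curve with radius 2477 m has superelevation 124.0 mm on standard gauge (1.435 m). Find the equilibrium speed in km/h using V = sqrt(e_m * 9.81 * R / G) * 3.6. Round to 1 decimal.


Convert cant: e = 124.0 mm = 0.1240 m
V_ms = sqrt(0.1240 * 9.81 * 2477 / 1.435)
V_ms = sqrt(2099.736502) = 45.8229 m/s
V = 45.8229 * 3.6 = 165.0 km/h

165.0


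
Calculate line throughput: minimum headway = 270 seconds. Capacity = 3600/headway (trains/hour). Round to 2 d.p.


Capacity = 3600 / headway
Capacity = 3600 / 270
Capacity = 13.33 trains/hour

13.33


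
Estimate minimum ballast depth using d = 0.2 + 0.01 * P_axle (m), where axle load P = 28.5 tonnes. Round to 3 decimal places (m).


d = 0.2 + 0.01 * 28.5
d = 0.2 + 0.285
d = 0.485 m

0.485


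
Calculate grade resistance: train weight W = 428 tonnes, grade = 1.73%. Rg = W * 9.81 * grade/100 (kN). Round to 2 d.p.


Rg = W * 9.81 * grade / 100
Rg = 428 * 9.81 * 1.73 / 100
Rg = 4198.68 * 0.0173
Rg = 72.64 kN

72.64


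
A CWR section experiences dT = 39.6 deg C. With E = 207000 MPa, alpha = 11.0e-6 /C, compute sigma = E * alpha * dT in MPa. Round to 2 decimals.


sigma = E * alpha * dT
sigma = 207000 * 11.0e-6 * 39.6
sigma = 2.277 * 39.6
sigma = 90.17 MPa

90.17


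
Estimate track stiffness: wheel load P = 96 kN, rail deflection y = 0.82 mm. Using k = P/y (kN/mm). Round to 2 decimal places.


Track stiffness k = P / y
k = 96 / 0.82
k = 117.07 kN/mm

117.07


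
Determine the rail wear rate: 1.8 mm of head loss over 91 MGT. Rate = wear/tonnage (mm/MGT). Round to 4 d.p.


Wear rate = total wear / cumulative tonnage
Rate = 1.8 / 91
Rate = 0.0198 mm/MGT

0.0198


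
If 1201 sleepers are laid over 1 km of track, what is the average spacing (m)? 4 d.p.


Spacing = 1000 m / number of sleepers
Spacing = 1000 / 1201
Spacing = 0.8326 m

0.8326


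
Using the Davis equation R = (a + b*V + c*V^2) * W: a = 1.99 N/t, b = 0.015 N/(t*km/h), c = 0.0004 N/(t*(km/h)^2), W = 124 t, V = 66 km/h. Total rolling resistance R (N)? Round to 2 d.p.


b*V = 0.015 * 66 = 0.99
c*V^2 = 0.0004 * 4356 = 1.7424
R_per_t = 1.99 + 0.99 + 1.7424 = 4.7224 N/t
R_total = 4.7224 * 124 = 585.58 N

585.58


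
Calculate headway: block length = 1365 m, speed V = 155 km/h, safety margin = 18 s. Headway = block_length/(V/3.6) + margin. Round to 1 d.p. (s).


V = 155 / 3.6 = 43.0556 m/s
Block traversal time = 1365 / 43.0556 = 31.7032 s
Headway = 31.7032 + 18
Headway = 49.7 s

49.7


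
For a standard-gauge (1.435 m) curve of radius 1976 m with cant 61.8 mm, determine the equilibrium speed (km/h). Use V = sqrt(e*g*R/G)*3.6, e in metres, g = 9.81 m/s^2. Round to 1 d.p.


Convert cant: e = 61.8 mm = 0.0618 m
V_ms = sqrt(0.0618 * 9.81 * 1976 / 1.435)
V_ms = sqrt(834.819378) = 28.8932 m/s
V = 28.8932 * 3.6 = 104.0 km/h

104.0


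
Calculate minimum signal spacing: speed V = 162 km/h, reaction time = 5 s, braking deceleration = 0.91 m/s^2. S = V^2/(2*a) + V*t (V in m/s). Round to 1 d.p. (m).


V = 162 / 3.6 = 45.0 m/s
Braking distance = 45.0^2 / (2*0.91) = 1112.6374 m
Sighting distance = 45.0 * 5 = 225.0 m
S = 1112.6374 + 225.0 = 1337.6 m

1337.6


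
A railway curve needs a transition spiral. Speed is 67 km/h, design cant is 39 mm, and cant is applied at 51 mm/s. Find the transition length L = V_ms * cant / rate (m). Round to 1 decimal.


Convert speed: V = 67 / 3.6 = 18.6111 m/s
L = 18.6111 * 39 / 51
L = 725.8333 / 51
L = 14.2 m

14.2


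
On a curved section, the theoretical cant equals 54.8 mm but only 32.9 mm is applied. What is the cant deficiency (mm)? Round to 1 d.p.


Cant deficiency = equilibrium cant - actual cant
CD = 54.8 - 32.9
CD = 21.9 mm

21.9


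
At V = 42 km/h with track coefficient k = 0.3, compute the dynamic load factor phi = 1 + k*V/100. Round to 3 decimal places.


phi = 1 + k * V / 100
phi = 1 + 0.3 * 42 / 100
phi = 1 + 0.126
phi = 1.126

1.126


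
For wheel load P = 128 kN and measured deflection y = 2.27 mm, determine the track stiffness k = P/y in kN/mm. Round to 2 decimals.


Track stiffness k = P / y
k = 128 / 2.27
k = 56.39 kN/mm

56.39


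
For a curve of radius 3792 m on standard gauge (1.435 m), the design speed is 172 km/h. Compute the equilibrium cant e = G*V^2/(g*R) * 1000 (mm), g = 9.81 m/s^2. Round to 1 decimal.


Convert speed: V = 172 / 3.6 = 47.7778 m/s
Apply formula: e = 1.435 * 47.7778^2 / (9.81 * 3792)
e = 1.435 * 2282.716 / 37199.52
e = 0.088058 m = 88.1 mm

88.1


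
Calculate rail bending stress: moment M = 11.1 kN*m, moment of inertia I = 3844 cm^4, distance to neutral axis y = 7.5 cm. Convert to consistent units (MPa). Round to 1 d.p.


Convert units:
M = 11.1 kN*m = 11100000 N*mm
y = 7.5 cm = 75 mm
I = 3844 cm^4 = 38440000 mm^4
sigma = 11100000 * 75 / 38440000
sigma = 21.7 MPa

21.7


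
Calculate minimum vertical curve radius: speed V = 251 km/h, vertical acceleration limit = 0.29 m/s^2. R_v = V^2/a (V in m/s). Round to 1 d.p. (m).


Convert speed: V = 251 / 3.6 = 69.7222 m/s
V^2 = 4861.1883 m^2/s^2
R_v = 4861.1883 / 0.29
R_v = 16762.7 m

16762.7


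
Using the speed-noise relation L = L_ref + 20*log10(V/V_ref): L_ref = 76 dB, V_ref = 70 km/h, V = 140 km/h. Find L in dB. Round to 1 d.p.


V/V_ref = 140 / 70 = 2.0
log10(2.0) = 0.30103
20 * 0.30103 = 6.0206
L = 76 + 6.0206 = 82.0 dB

82.0


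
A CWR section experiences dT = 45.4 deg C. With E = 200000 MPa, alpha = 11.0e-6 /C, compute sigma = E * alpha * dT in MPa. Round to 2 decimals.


sigma = E * alpha * dT
sigma = 200000 * 11.0e-6 * 45.4
sigma = 2.2 * 45.4
sigma = 99.88 MPa

99.88


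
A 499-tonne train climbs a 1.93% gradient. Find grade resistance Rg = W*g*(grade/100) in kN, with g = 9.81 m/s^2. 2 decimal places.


Rg = W * 9.81 * grade / 100
Rg = 499 * 9.81 * 1.93 / 100
Rg = 4895.19 * 0.0193
Rg = 94.48 kN

94.48


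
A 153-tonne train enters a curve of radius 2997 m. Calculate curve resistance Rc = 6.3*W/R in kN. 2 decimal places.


Rc = 6.3 * W / R
Rc = 6.3 * 153 / 2997
Rc = 963.9 / 2997
Rc = 0.32 kN

0.32


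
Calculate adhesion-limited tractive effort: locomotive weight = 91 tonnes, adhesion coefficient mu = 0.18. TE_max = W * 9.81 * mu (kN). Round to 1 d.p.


TE_max = W * g * mu
TE_max = 91 * 9.81 * 0.18
TE_max = 892.71 * 0.18
TE_max = 160.7 kN

160.7


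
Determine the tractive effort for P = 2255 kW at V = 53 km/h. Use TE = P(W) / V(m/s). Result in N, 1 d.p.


Convert: P = 2255 kW = 2255000 W
V = 53 / 3.6 = 14.7222 m/s
TE = 2255000 / 14.7222
TE = 153169.8 N

153169.8


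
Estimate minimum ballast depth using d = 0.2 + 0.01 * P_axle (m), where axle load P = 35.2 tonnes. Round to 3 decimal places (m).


d = 0.2 + 0.01 * 35.2
d = 0.2 + 0.352
d = 0.552 m

0.552


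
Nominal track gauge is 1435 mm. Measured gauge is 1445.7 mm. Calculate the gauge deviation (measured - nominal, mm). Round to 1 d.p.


Deviation = measured - nominal
Deviation = 1445.7 - 1435
Deviation = 10.7 mm

10.7


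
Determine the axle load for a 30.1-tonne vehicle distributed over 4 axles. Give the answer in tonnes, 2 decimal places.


Load per axle = total weight / number of axles
Load = 30.1 / 4
Load = 7.53 tonnes

7.53


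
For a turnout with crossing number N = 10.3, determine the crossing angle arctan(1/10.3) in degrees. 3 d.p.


1/N = 1/10.3 = 0.097087
angle = arctan(0.097087) = 0.096784 rad
angle = 0.096784 * 180/pi = 5.545 degrees

5.545


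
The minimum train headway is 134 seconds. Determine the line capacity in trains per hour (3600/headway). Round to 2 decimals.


Capacity = 3600 / headway
Capacity = 3600 / 134
Capacity = 26.87 trains/hour

26.87


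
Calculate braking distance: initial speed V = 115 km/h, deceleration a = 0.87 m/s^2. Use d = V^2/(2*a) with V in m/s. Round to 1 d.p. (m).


Convert speed: V = 115 / 3.6 = 31.9444 m/s
V^2 = 1020.4475
d = 1020.4475 / (2 * 0.87)
d = 1020.4475 / 1.74
d = 586.5 m

586.5


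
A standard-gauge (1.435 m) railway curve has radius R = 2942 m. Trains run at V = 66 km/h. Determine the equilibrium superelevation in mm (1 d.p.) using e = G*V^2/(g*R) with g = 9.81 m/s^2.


Convert speed: V = 66 / 3.6 = 18.3333 m/s
Apply formula: e = 1.435 * 18.3333^2 / (9.81 * 2942)
e = 1.435 * 336.1111 / 28861.02
e = 0.016712 m = 16.7 mm

16.7


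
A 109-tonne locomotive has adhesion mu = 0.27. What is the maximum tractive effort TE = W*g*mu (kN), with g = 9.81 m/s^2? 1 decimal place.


TE_max = W * g * mu
TE_max = 109 * 9.81 * 0.27
TE_max = 1069.29 * 0.27
TE_max = 288.7 kN

288.7


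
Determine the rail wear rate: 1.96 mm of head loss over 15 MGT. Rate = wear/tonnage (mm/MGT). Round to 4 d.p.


Wear rate = total wear / cumulative tonnage
Rate = 1.96 / 15
Rate = 0.1307 mm/MGT

0.1307


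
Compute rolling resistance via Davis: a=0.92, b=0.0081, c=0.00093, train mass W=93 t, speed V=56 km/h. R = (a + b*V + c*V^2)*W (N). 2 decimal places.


b*V = 0.0081 * 56 = 0.4536
c*V^2 = 0.00093 * 3136 = 2.91648
R_per_t = 0.92 + 0.4536 + 2.91648 = 4.29008 N/t
R_total = 4.29008 * 93 = 398.98 N

398.98


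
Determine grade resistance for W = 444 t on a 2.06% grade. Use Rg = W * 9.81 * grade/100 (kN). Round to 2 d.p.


Rg = W * 9.81 * grade / 100
Rg = 444 * 9.81 * 2.06 / 100
Rg = 4355.64 * 0.0206
Rg = 89.73 kN

89.73


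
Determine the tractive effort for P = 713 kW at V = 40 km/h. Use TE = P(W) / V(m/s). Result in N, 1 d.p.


Convert: P = 713 kW = 713000 W
V = 40 / 3.6 = 11.1111 m/s
TE = 713000 / 11.1111
TE = 64170.0 N

64170.0


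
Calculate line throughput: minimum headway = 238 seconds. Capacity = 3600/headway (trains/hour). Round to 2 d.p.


Capacity = 3600 / headway
Capacity = 3600 / 238
Capacity = 15.13 trains/hour

15.13


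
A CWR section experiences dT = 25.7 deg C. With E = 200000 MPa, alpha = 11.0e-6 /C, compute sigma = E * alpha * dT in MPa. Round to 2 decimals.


sigma = E * alpha * dT
sigma = 200000 * 11.0e-6 * 25.7
sigma = 2.2 * 25.7
sigma = 56.54 MPa

56.54


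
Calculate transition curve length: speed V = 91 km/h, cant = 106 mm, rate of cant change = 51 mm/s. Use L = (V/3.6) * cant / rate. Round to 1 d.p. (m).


Convert speed: V = 91 / 3.6 = 25.2778 m/s
L = 25.2778 * 106 / 51
L = 2679.4444 / 51
L = 52.5 m

52.5


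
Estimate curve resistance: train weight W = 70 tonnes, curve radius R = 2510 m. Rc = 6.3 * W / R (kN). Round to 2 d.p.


Rc = 6.3 * W / R
Rc = 6.3 * 70 / 2510
Rc = 441.0 / 2510
Rc = 0.18 kN

0.18


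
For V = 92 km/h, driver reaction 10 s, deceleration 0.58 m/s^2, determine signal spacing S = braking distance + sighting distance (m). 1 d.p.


V = 92 / 3.6 = 25.5556 m/s
Braking distance = 25.5556^2 / (2*0.58) = 563.0055 m
Sighting distance = 25.5556 * 10 = 255.5556 m
S = 563.0055 + 255.5556 = 818.6 m

818.6


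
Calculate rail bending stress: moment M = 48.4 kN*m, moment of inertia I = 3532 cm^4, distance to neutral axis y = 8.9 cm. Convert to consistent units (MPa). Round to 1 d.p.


Convert units:
M = 48.4 kN*m = 48400000 N*mm
y = 8.9 cm = 89 mm
I = 3532 cm^4 = 35320000 mm^4
sigma = 48400000 * 89 / 35320000
sigma = 122.0 MPa

122.0


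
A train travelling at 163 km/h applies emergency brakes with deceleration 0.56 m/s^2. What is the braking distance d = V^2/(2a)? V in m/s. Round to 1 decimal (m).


Convert speed: V = 163 / 3.6 = 45.2778 m/s
V^2 = 2050.0772
d = 2050.0772 / (2 * 0.56)
d = 2050.0772 / 1.12
d = 1830.4 m

1830.4


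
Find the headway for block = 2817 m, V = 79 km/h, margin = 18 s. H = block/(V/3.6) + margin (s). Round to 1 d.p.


V = 79 / 3.6 = 21.9444 m/s
Block traversal time = 2817 / 21.9444 = 128.3696 s
Headway = 128.3696 + 18
Headway = 146.4 s

146.4


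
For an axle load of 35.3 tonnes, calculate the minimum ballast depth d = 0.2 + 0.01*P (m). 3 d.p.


d = 0.2 + 0.01 * 35.3
d = 0.2 + 0.353
d = 0.553 m

0.553


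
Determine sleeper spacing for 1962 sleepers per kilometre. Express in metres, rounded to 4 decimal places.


Spacing = 1000 m / number of sleepers
Spacing = 1000 / 1962
Spacing = 0.5097 m

0.5097


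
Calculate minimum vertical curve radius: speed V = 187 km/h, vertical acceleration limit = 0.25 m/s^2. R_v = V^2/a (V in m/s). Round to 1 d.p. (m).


Convert speed: V = 187 / 3.6 = 51.9444 m/s
V^2 = 2698.2253 m^2/s^2
R_v = 2698.2253 / 0.25
R_v = 10792.9 m

10792.9


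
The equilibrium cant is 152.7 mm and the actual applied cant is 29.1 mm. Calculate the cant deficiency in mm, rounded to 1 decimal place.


Cant deficiency = equilibrium cant - actual cant
CD = 152.7 - 29.1
CD = 123.6 mm

123.6


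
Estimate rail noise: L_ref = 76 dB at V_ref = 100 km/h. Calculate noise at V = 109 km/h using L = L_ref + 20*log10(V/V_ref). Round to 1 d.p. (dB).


V/V_ref = 109 / 100 = 1.09
log10(1.09) = 0.037426
20 * 0.037426 = 0.7485
L = 76 + 0.7485 = 76.7 dB

76.7


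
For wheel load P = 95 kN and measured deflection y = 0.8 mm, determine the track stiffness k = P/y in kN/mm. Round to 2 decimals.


Track stiffness k = P / y
k = 95 / 0.8
k = 118.75 kN/mm

118.75


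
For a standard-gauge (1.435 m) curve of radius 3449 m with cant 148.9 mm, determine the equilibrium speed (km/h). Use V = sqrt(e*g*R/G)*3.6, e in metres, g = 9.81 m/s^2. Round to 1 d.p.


Convert cant: e = 148.9 mm = 0.1489 m
V_ms = sqrt(0.1489 * 9.81 * 3449 / 1.435)
V_ms = sqrt(3510.791178) = 59.2519 m/s
V = 59.2519 * 3.6 = 213.3 km/h

213.3


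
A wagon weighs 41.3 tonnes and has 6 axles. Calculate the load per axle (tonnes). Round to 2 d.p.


Load per axle = total weight / number of axles
Load = 41.3 / 6
Load = 6.88 tonnes

6.88


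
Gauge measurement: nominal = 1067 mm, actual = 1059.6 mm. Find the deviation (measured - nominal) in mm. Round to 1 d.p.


Deviation = measured - nominal
Deviation = 1059.6 - 1067
Deviation = -7.4 mm

-7.4


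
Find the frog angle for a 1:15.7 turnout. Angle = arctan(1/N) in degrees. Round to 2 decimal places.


1/N = 1/15.7 = 0.063694
angle = arctan(0.063694) = 0.063608 rad
angle = 0.063608 * 180/pi = 3.64 degrees

3.64


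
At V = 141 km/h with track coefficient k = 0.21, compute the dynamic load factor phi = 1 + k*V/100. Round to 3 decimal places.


phi = 1 + k * V / 100
phi = 1 + 0.21 * 141 / 100
phi = 1 + 0.2961
phi = 1.296

1.296


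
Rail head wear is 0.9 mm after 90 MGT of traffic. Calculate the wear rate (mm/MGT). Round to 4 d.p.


Wear rate = total wear / cumulative tonnage
Rate = 0.9 / 90
Rate = 0.0100 mm/MGT

0.0100


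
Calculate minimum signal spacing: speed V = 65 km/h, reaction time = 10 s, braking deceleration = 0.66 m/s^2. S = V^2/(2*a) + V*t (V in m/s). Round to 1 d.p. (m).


V = 65 / 3.6 = 18.0556 m/s
Braking distance = 18.0556^2 / (2*0.66) = 246.972 m
Sighting distance = 18.0556 * 10 = 180.5556 m
S = 246.972 + 180.5556 = 427.5 m

427.5


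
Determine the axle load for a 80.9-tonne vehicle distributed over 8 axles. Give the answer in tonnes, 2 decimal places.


Load per axle = total weight / number of axles
Load = 80.9 / 8
Load = 10.11 tonnes

10.11


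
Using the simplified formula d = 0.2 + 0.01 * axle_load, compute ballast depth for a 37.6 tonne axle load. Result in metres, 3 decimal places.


d = 0.2 + 0.01 * 37.6
d = 0.2 + 0.376
d = 0.576 m

0.576


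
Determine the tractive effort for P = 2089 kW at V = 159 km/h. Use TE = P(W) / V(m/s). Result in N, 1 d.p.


Convert: P = 2089 kW = 2089000 W
V = 159 / 3.6 = 44.1667 m/s
TE = 2089000 / 44.1667
TE = 47298.1 N

47298.1


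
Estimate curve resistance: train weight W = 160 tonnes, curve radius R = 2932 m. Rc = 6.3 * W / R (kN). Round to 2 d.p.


Rc = 6.3 * W / R
Rc = 6.3 * 160 / 2932
Rc = 1008.0 / 2932
Rc = 0.34 kN

0.34


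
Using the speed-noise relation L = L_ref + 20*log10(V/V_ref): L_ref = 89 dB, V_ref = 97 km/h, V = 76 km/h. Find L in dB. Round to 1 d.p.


V/V_ref = 76 / 97 = 0.783505
log10(0.783505) = -0.105958
20 * -0.105958 = -2.1192
L = 89 + -2.1192 = 86.9 dB

86.9


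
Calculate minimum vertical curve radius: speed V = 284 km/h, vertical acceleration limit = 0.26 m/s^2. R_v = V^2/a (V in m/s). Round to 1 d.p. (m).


Convert speed: V = 284 / 3.6 = 78.8889 m/s
V^2 = 6223.4568 m^2/s^2
R_v = 6223.4568 / 0.26
R_v = 23936.4 m

23936.4


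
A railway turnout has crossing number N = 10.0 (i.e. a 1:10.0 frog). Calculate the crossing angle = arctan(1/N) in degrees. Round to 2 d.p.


1/N = 1/10.0 = 0.1
angle = arctan(0.1) = 0.099669 rad
angle = 0.099669 * 180/pi = 5.71 degrees

5.71


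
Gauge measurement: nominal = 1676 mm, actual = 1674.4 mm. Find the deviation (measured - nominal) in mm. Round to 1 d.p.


Deviation = measured - nominal
Deviation = 1674.4 - 1676
Deviation = -1.6 mm

-1.6


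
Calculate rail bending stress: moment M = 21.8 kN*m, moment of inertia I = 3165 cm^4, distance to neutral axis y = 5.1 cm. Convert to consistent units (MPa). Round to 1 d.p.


Convert units:
M = 21.8 kN*m = 21800000 N*mm
y = 5.1 cm = 51 mm
I = 3165 cm^4 = 31650000 mm^4
sigma = 21800000 * 51 / 31650000
sigma = 35.1 MPa

35.1


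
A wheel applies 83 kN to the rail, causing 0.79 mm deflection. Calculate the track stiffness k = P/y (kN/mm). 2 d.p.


Track stiffness k = P / y
k = 83 / 0.79
k = 105.06 kN/mm

105.06


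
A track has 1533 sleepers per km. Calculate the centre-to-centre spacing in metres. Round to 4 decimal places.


Spacing = 1000 m / number of sleepers
Spacing = 1000 / 1533
Spacing = 0.6523 m

0.6523


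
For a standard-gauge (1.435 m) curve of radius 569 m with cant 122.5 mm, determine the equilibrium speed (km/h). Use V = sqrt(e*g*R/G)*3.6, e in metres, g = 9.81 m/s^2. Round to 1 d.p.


Convert cant: e = 122.5 mm = 0.1225 m
V_ms = sqrt(0.1225 * 9.81 * 569 / 1.435)
V_ms = sqrt(476.502805) = 21.8289 m/s
V = 21.8289 * 3.6 = 78.6 km/h

78.6


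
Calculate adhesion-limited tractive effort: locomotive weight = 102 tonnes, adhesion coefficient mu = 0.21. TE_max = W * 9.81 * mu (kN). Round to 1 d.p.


TE_max = W * g * mu
TE_max = 102 * 9.81 * 0.21
TE_max = 1000.62 * 0.21
TE_max = 210.1 kN

210.1


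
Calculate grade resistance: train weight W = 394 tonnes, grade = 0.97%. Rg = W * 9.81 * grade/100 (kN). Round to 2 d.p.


Rg = W * 9.81 * grade / 100
Rg = 394 * 9.81 * 0.97 / 100
Rg = 3865.14 * 0.0097
Rg = 37.49 kN

37.49


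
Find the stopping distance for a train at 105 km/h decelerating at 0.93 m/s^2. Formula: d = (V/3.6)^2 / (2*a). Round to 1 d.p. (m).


Convert speed: V = 105 / 3.6 = 29.1667 m/s
V^2 = 850.6944
d = 850.6944 / (2 * 0.93)
d = 850.6944 / 1.86
d = 457.4 m

457.4


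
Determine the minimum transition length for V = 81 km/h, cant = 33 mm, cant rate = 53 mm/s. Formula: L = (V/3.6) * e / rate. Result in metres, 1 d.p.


Convert speed: V = 81 / 3.6 = 22.5 m/s
L = 22.5 * 33 / 53
L = 742.5 / 53
L = 14.0 m

14.0


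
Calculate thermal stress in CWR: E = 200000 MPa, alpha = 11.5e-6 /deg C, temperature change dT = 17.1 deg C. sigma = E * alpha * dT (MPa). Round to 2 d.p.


sigma = E * alpha * dT
sigma = 200000 * 11.5e-6 * 17.1
sigma = 2.3 * 17.1
sigma = 39.33 MPa

39.33


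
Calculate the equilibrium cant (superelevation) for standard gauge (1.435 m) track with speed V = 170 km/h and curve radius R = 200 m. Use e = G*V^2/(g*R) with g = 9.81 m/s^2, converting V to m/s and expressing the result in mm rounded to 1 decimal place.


Convert speed: V = 170 / 3.6 = 47.2222 m/s
Apply formula: e = 1.435 * 47.2222^2 / (9.81 * 200)
e = 1.435 * 2229.9383 / 1962.0
e = 1.630969 m = 1631.0 mm

1631.0


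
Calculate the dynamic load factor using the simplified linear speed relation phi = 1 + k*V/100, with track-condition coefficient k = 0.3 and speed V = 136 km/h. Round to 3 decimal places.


phi = 1 + k * V / 100
phi = 1 + 0.3 * 136 / 100
phi = 1 + 0.408
phi = 1.408

1.408


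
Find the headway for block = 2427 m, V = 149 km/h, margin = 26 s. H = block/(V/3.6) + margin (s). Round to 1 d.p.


V = 149 / 3.6 = 41.3889 m/s
Block traversal time = 2427 / 41.3889 = 58.6389 s
Headway = 58.6389 + 26
Headway = 84.6 s

84.6


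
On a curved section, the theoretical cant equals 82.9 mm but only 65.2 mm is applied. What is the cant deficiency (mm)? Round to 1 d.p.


Cant deficiency = equilibrium cant - actual cant
CD = 82.9 - 65.2
CD = 17.7 mm

17.7


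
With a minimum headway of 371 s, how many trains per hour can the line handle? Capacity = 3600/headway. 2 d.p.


Capacity = 3600 / headway
Capacity = 3600 / 371
Capacity = 9.70 trains/hour

9.70


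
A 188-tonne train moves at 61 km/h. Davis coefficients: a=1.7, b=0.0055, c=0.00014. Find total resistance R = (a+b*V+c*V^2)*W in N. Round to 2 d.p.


b*V = 0.0055 * 61 = 0.3355
c*V^2 = 0.00014 * 3721 = 0.52094
R_per_t = 1.7 + 0.3355 + 0.52094 = 2.55644 N/t
R_total = 2.55644 * 188 = 480.61 N

480.61


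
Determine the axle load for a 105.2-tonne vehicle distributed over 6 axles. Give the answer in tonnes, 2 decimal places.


Load per axle = total weight / number of axles
Load = 105.2 / 6
Load = 17.53 tonnes

17.53


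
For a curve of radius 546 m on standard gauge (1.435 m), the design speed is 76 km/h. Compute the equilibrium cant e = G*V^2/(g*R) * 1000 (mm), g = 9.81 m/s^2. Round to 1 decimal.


Convert speed: V = 76 / 3.6 = 21.1111 m/s
Apply formula: e = 1.435 * 21.1111^2 / (9.81 * 546)
e = 1.435 * 445.679 / 5356.26
e = 0.119402 m = 119.4 mm

119.4


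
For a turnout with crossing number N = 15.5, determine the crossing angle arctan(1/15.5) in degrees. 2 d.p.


1/N = 1/15.5 = 0.064516
angle = arctan(0.064516) = 0.064427 rad
angle = 0.064427 * 180/pi = 3.69 degrees

3.69


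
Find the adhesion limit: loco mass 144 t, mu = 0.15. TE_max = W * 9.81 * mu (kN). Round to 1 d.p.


TE_max = W * g * mu
TE_max = 144 * 9.81 * 0.15
TE_max = 1412.64 * 0.15
TE_max = 211.9 kN

211.9


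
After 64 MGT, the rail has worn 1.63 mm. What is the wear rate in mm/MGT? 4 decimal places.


Wear rate = total wear / cumulative tonnage
Rate = 1.63 / 64
Rate = 0.0255 mm/MGT

0.0255


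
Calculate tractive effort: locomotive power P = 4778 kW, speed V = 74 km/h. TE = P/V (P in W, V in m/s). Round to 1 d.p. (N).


Convert: P = 4778 kW = 4778000 W
V = 74 / 3.6 = 20.5556 m/s
TE = 4778000 / 20.5556
TE = 232443.2 N

232443.2


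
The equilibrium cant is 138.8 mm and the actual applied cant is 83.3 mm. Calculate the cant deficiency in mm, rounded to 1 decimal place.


Cant deficiency = equilibrium cant - actual cant
CD = 138.8 - 83.3
CD = 55.5 mm

55.5


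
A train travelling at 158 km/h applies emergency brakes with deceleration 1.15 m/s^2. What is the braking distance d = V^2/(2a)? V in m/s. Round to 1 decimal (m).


Convert speed: V = 158 / 3.6 = 43.8889 m/s
V^2 = 1926.2346
d = 1926.2346 / (2 * 1.15)
d = 1926.2346 / 2.3
d = 837.5 m

837.5


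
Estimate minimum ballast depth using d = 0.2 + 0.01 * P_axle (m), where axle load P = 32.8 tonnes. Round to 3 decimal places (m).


d = 0.2 + 0.01 * 32.8
d = 0.2 + 0.328
d = 0.528 m

0.528


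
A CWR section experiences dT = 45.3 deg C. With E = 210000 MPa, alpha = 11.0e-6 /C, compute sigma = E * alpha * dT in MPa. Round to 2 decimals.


sigma = E * alpha * dT
sigma = 210000 * 11.0e-6 * 45.3
sigma = 2.31 * 45.3
sigma = 104.64 MPa

104.64


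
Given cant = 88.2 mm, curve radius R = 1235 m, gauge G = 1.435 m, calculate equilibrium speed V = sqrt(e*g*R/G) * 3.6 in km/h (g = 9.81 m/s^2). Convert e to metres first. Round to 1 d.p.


Convert cant: e = 88.2 mm = 0.0882 m
V_ms = sqrt(0.0882 * 9.81 * 1235 / 1.435)
V_ms = sqrt(744.65078) = 27.2883 m/s
V = 27.2883 * 3.6 = 98.2 km/h

98.2


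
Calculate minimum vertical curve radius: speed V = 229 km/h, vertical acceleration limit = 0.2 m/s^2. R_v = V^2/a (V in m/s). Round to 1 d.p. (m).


Convert speed: V = 229 / 3.6 = 63.6111 m/s
V^2 = 4046.3735 m^2/s^2
R_v = 4046.3735 / 0.2
R_v = 20231.9 m

20231.9
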